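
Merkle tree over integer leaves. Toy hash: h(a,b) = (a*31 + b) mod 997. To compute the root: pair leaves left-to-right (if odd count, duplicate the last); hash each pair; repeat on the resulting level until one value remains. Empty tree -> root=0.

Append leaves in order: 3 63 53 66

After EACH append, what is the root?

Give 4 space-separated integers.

Answer: 3 156 550 563

Derivation:
After append 3 (leaves=[3]):
  L0: [3]
  root=3
After append 63 (leaves=[3, 63]):
  L0: [3, 63]
  L1: h(3,63)=(3*31+63)%997=156 -> [156]
  root=156
After append 53 (leaves=[3, 63, 53]):
  L0: [3, 63, 53]
  L1: h(3,63)=(3*31+63)%997=156 h(53,53)=(53*31+53)%997=699 -> [156, 699]
  L2: h(156,699)=(156*31+699)%997=550 -> [550]
  root=550
After append 66 (leaves=[3, 63, 53, 66]):
  L0: [3, 63, 53, 66]
  L1: h(3,63)=(3*31+63)%997=156 h(53,66)=(53*31+66)%997=712 -> [156, 712]
  L2: h(156,712)=(156*31+712)%997=563 -> [563]
  root=563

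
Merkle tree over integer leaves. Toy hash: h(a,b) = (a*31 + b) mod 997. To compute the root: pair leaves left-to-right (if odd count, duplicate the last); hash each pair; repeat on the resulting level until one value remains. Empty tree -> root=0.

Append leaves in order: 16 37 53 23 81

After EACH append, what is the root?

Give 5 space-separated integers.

After append 16 (leaves=[16]):
  L0: [16]
  root=16
After append 37 (leaves=[16, 37]):
  L0: [16, 37]
  L1: h(16,37)=(16*31+37)%997=533 -> [533]
  root=533
After append 53 (leaves=[16, 37, 53]):
  L0: [16, 37, 53]
  L1: h(16,37)=(16*31+37)%997=533 h(53,53)=(53*31+53)%997=699 -> [533, 699]
  L2: h(533,699)=(533*31+699)%997=273 -> [273]
  root=273
After append 23 (leaves=[16, 37, 53, 23]):
  L0: [16, 37, 53, 23]
  L1: h(16,37)=(16*31+37)%997=533 h(53,23)=(53*31+23)%997=669 -> [533, 669]
  L2: h(533,669)=(533*31+669)%997=243 -> [243]
  root=243
After append 81 (leaves=[16, 37, 53, 23, 81]):
  L0: [16, 37, 53, 23, 81]
  L1: h(16,37)=(16*31+37)%997=533 h(53,23)=(53*31+23)%997=669 h(81,81)=(81*31+81)%997=598 -> [533, 669, 598]
  L2: h(533,669)=(533*31+669)%997=243 h(598,598)=(598*31+598)%997=193 -> [243, 193]
  L3: h(243,193)=(243*31+193)%997=747 -> [747]
  root=747

Answer: 16 533 273 243 747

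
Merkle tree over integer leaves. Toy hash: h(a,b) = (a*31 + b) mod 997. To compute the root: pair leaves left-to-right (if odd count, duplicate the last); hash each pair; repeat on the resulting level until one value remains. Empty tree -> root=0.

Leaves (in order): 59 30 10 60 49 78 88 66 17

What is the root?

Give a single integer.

L0: [59, 30, 10, 60, 49, 78, 88, 66, 17]
L1: h(59,30)=(59*31+30)%997=862 h(10,60)=(10*31+60)%997=370 h(49,78)=(49*31+78)%997=600 h(88,66)=(88*31+66)%997=800 h(17,17)=(17*31+17)%997=544 -> [862, 370, 600, 800, 544]
L2: h(862,370)=(862*31+370)%997=173 h(600,800)=(600*31+800)%997=457 h(544,544)=(544*31+544)%997=459 -> [173, 457, 459]
L3: h(173,457)=(173*31+457)%997=835 h(459,459)=(459*31+459)%997=730 -> [835, 730]
L4: h(835,730)=(835*31+730)%997=693 -> [693]

Answer: 693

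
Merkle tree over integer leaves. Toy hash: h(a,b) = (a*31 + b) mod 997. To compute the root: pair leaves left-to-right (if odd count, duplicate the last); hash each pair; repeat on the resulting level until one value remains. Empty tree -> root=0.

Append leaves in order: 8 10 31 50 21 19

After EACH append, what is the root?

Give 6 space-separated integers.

Answer: 8 258 17 36 686 622

Derivation:
After append 8 (leaves=[8]):
  L0: [8]
  root=8
After append 10 (leaves=[8, 10]):
  L0: [8, 10]
  L1: h(8,10)=(8*31+10)%997=258 -> [258]
  root=258
After append 31 (leaves=[8, 10, 31]):
  L0: [8, 10, 31]
  L1: h(8,10)=(8*31+10)%997=258 h(31,31)=(31*31+31)%997=992 -> [258, 992]
  L2: h(258,992)=(258*31+992)%997=17 -> [17]
  root=17
After append 50 (leaves=[8, 10, 31, 50]):
  L0: [8, 10, 31, 50]
  L1: h(8,10)=(8*31+10)%997=258 h(31,50)=(31*31+50)%997=14 -> [258, 14]
  L2: h(258,14)=(258*31+14)%997=36 -> [36]
  root=36
After append 21 (leaves=[8, 10, 31, 50, 21]):
  L0: [8, 10, 31, 50, 21]
  L1: h(8,10)=(8*31+10)%997=258 h(31,50)=(31*31+50)%997=14 h(21,21)=(21*31+21)%997=672 -> [258, 14, 672]
  L2: h(258,14)=(258*31+14)%997=36 h(672,672)=(672*31+672)%997=567 -> [36, 567]
  L3: h(36,567)=(36*31+567)%997=686 -> [686]
  root=686
After append 19 (leaves=[8, 10, 31, 50, 21, 19]):
  L0: [8, 10, 31, 50, 21, 19]
  L1: h(8,10)=(8*31+10)%997=258 h(31,50)=(31*31+50)%997=14 h(21,19)=(21*31+19)%997=670 -> [258, 14, 670]
  L2: h(258,14)=(258*31+14)%997=36 h(670,670)=(670*31+670)%997=503 -> [36, 503]
  L3: h(36,503)=(36*31+503)%997=622 -> [622]
  root=622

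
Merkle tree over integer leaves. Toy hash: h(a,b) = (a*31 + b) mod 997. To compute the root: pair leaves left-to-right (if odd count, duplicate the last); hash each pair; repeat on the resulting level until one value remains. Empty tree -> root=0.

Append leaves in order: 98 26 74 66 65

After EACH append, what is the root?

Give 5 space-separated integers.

Answer: 98 73 643 635 503

Derivation:
After append 98 (leaves=[98]):
  L0: [98]
  root=98
After append 26 (leaves=[98, 26]):
  L0: [98, 26]
  L1: h(98,26)=(98*31+26)%997=73 -> [73]
  root=73
After append 74 (leaves=[98, 26, 74]):
  L0: [98, 26, 74]
  L1: h(98,26)=(98*31+26)%997=73 h(74,74)=(74*31+74)%997=374 -> [73, 374]
  L2: h(73,374)=(73*31+374)%997=643 -> [643]
  root=643
After append 66 (leaves=[98, 26, 74, 66]):
  L0: [98, 26, 74, 66]
  L1: h(98,26)=(98*31+26)%997=73 h(74,66)=(74*31+66)%997=366 -> [73, 366]
  L2: h(73,366)=(73*31+366)%997=635 -> [635]
  root=635
After append 65 (leaves=[98, 26, 74, 66, 65]):
  L0: [98, 26, 74, 66, 65]
  L1: h(98,26)=(98*31+26)%997=73 h(74,66)=(74*31+66)%997=366 h(65,65)=(65*31+65)%997=86 -> [73, 366, 86]
  L2: h(73,366)=(73*31+366)%997=635 h(86,86)=(86*31+86)%997=758 -> [635, 758]
  L3: h(635,758)=(635*31+758)%997=503 -> [503]
  root=503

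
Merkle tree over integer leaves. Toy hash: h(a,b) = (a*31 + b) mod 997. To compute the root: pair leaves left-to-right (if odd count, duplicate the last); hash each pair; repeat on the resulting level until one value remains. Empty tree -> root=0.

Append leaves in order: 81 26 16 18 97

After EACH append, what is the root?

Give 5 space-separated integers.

After append 81 (leaves=[81]):
  L0: [81]
  root=81
After append 26 (leaves=[81, 26]):
  L0: [81, 26]
  L1: h(81,26)=(81*31+26)%997=543 -> [543]
  root=543
After append 16 (leaves=[81, 26, 16]):
  L0: [81, 26, 16]
  L1: h(81,26)=(81*31+26)%997=543 h(16,16)=(16*31+16)%997=512 -> [543, 512]
  L2: h(543,512)=(543*31+512)%997=396 -> [396]
  root=396
After append 18 (leaves=[81, 26, 16, 18]):
  L0: [81, 26, 16, 18]
  L1: h(81,26)=(81*31+26)%997=543 h(16,18)=(16*31+18)%997=514 -> [543, 514]
  L2: h(543,514)=(543*31+514)%997=398 -> [398]
  root=398
After append 97 (leaves=[81, 26, 16, 18, 97]):
  L0: [81, 26, 16, 18, 97]
  L1: h(81,26)=(81*31+26)%997=543 h(16,18)=(16*31+18)%997=514 h(97,97)=(97*31+97)%997=113 -> [543, 514, 113]
  L2: h(543,514)=(543*31+514)%997=398 h(113,113)=(113*31+113)%997=625 -> [398, 625]
  L3: h(398,625)=(398*31+625)%997=2 -> [2]
  root=2

Answer: 81 543 396 398 2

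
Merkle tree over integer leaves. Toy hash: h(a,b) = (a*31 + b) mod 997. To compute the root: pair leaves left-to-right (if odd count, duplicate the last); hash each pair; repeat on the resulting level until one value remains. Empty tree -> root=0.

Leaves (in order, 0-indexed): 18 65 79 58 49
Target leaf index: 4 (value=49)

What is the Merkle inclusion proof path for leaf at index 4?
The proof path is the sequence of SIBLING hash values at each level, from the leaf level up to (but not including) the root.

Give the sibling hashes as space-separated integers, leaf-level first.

L0 (leaves): [18, 65, 79, 58, 49], target index=4
L1: h(18,65)=(18*31+65)%997=623 [pair 0] h(79,58)=(79*31+58)%997=513 [pair 1] h(49,49)=(49*31+49)%997=571 [pair 2] -> [623, 513, 571]
  Sibling for proof at L0: 49
L2: h(623,513)=(623*31+513)%997=883 [pair 0] h(571,571)=(571*31+571)%997=326 [pair 1] -> [883, 326]
  Sibling for proof at L1: 571
L3: h(883,326)=(883*31+326)%997=780 [pair 0] -> [780]
  Sibling for proof at L2: 883
Root: 780
Proof path (sibling hashes from leaf to root): [49, 571, 883]

Answer: 49 571 883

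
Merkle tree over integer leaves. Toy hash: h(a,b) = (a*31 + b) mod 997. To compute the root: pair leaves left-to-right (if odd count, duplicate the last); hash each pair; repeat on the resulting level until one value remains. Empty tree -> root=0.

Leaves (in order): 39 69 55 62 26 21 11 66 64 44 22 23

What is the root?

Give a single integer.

L0: [39, 69, 55, 62, 26, 21, 11, 66, 64, 44, 22, 23]
L1: h(39,69)=(39*31+69)%997=281 h(55,62)=(55*31+62)%997=770 h(26,21)=(26*31+21)%997=827 h(11,66)=(11*31+66)%997=407 h(64,44)=(64*31+44)%997=34 h(22,23)=(22*31+23)%997=705 -> [281, 770, 827, 407, 34, 705]
L2: h(281,770)=(281*31+770)%997=508 h(827,407)=(827*31+407)%997=122 h(34,705)=(34*31+705)%997=762 -> [508, 122, 762]
L3: h(508,122)=(508*31+122)%997=915 h(762,762)=(762*31+762)%997=456 -> [915, 456]
L4: h(915,456)=(915*31+456)%997=905 -> [905]

Answer: 905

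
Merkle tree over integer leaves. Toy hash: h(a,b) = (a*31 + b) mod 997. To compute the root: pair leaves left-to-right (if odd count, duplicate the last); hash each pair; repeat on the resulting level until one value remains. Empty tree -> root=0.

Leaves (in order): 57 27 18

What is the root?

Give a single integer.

Answer: 358

Derivation:
L0: [57, 27, 18]
L1: h(57,27)=(57*31+27)%997=797 h(18,18)=(18*31+18)%997=576 -> [797, 576]
L2: h(797,576)=(797*31+576)%997=358 -> [358]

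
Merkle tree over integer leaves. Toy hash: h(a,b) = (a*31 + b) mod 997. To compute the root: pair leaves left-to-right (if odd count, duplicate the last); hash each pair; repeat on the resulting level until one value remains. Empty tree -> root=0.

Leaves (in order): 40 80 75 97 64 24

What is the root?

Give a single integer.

Answer: 94

Derivation:
L0: [40, 80, 75, 97, 64, 24]
L1: h(40,80)=(40*31+80)%997=323 h(75,97)=(75*31+97)%997=428 h(64,24)=(64*31+24)%997=14 -> [323, 428, 14]
L2: h(323,428)=(323*31+428)%997=471 h(14,14)=(14*31+14)%997=448 -> [471, 448]
L3: h(471,448)=(471*31+448)%997=94 -> [94]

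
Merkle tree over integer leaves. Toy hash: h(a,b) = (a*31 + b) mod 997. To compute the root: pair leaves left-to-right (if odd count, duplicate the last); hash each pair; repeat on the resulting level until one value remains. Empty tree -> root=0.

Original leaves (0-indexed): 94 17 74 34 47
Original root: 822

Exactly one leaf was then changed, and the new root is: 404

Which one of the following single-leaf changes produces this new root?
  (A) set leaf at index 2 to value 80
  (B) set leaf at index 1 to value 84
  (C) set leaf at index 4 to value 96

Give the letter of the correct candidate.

Original leaves: [94, 17, 74, 34, 47]
Target new root: 404
Try each candidate change and compute the resulting root:
Candidate A: set leaf[2] = 80 -> leaves = [94, 17, 80, 34, 47]
  L0: [94, 17, 80, 34, 47]
  L1: h(94,17)=(94*31+17)%997=937 h(80,34)=(80*31+34)%997=520 h(47,47)=(47*31+47)%997=507 -> [937, 520, 507]
  L2: h(937,520)=(937*31+520)%997=654 h(507,507)=(507*31+507)%997=272 -> [654, 272]
  L3: h(654,272)=(654*31+272)%997=606 -> [606]
  root = 606 != target 404
Candidate B: set leaf[1] = 84 -> leaves = [94, 84, 74, 34, 47]
  L0: [94, 84, 74, 34, 47]
  L1: h(94,84)=(94*31+84)%997=7 h(74,34)=(74*31+34)%997=334 h(47,47)=(47*31+47)%997=507 -> [7, 334, 507]
  L2: h(7,334)=(7*31+334)%997=551 h(507,507)=(507*31+507)%997=272 -> [551, 272]
  L3: h(551,272)=(551*31+272)%997=404 -> [404]
  root = 404 == target 404  ** MATCH **
Candidate C: set leaf[4] = 96 -> leaves = [94, 17, 74, 34, 96]
  L0: [94, 17, 74, 34, 96]
  L1: h(94,17)=(94*31+17)%997=937 h(74,34)=(74*31+34)%997=334 h(96,96)=(96*31+96)%997=81 -> [937, 334, 81]
  L2: h(937,334)=(937*31+334)%997=468 h(81,81)=(81*31+81)%997=598 -> [468, 598]
  L3: h(468,598)=(468*31+598)%997=151 -> [151]
  root = 151 != target 404
Candidate B produces the target root.

Answer: B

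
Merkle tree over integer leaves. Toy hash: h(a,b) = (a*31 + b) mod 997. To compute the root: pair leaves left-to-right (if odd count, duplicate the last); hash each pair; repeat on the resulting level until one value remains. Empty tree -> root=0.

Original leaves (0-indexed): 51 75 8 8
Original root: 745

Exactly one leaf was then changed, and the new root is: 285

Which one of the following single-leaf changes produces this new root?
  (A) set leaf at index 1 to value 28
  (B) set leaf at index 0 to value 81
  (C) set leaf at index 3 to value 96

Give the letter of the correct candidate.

Answer: A

Derivation:
Original leaves: [51, 75, 8, 8]
Target new root: 285
Try each candidate change and compute the resulting root:
Candidate A: set leaf[1] = 28 -> leaves = [51, 28, 8, 8]
  L0: [51, 28, 8, 8]
  L1: h(51,28)=(51*31+28)%997=612 h(8,8)=(8*31+8)%997=256 -> [612, 256]
  L2: h(612,256)=(612*31+256)%997=285 -> [285]
  root = 285 == target 285  ** MATCH **
Candidate B: set leaf[0] = 81 -> leaves = [81, 75, 8, 8]
  L0: [81, 75, 8, 8]
  L1: h(81,75)=(81*31+75)%997=592 h(8,8)=(8*31+8)%997=256 -> [592, 256]
  L2: h(592,256)=(592*31+256)%997=662 -> [662]
  root = 662 != target 285
Candidate C: set leaf[3] = 96 -> leaves = [51, 75, 8, 96]
  L0: [51, 75, 8, 96]
  L1: h(51,75)=(51*31+75)%997=659 h(8,96)=(8*31+96)%997=344 -> [659, 344]
  L2: h(659,344)=(659*31+344)%997=833 -> [833]
  root = 833 != target 285
Candidate A produces the target root.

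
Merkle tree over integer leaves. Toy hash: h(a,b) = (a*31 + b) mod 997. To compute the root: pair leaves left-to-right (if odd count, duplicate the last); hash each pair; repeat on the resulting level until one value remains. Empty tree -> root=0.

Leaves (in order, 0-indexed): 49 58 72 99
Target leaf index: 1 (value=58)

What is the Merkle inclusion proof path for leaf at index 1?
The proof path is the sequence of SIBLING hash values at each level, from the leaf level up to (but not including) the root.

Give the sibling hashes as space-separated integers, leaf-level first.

L0 (leaves): [49, 58, 72, 99], target index=1
L1: h(49,58)=(49*31+58)%997=580 [pair 0] h(72,99)=(72*31+99)%997=337 [pair 1] -> [580, 337]
  Sibling for proof at L0: 49
L2: h(580,337)=(580*31+337)%997=371 [pair 0] -> [371]
  Sibling for proof at L1: 337
Root: 371
Proof path (sibling hashes from leaf to root): [49, 337]

Answer: 49 337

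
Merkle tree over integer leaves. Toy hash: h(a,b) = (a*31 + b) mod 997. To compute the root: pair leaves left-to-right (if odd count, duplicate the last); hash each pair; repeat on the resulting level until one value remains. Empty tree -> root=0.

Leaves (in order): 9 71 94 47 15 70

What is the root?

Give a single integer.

Answer: 599

Derivation:
L0: [9, 71, 94, 47, 15, 70]
L1: h(9,71)=(9*31+71)%997=350 h(94,47)=(94*31+47)%997=967 h(15,70)=(15*31+70)%997=535 -> [350, 967, 535]
L2: h(350,967)=(350*31+967)%997=850 h(535,535)=(535*31+535)%997=171 -> [850, 171]
L3: h(850,171)=(850*31+171)%997=599 -> [599]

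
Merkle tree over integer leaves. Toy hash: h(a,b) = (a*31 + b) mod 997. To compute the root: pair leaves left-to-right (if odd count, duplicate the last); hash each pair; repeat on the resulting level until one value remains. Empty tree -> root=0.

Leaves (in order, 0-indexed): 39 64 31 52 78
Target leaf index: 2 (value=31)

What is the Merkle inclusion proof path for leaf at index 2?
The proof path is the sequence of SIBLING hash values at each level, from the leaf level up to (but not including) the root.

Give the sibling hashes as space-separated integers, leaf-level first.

Answer: 52 276 112

Derivation:
L0 (leaves): [39, 64, 31, 52, 78], target index=2
L1: h(39,64)=(39*31+64)%997=276 [pair 0] h(31,52)=(31*31+52)%997=16 [pair 1] h(78,78)=(78*31+78)%997=502 [pair 2] -> [276, 16, 502]
  Sibling for proof at L0: 52
L2: h(276,16)=(276*31+16)%997=596 [pair 0] h(502,502)=(502*31+502)%997=112 [pair 1] -> [596, 112]
  Sibling for proof at L1: 276
L3: h(596,112)=(596*31+112)%997=642 [pair 0] -> [642]
  Sibling for proof at L2: 112
Root: 642
Proof path (sibling hashes from leaf to root): [52, 276, 112]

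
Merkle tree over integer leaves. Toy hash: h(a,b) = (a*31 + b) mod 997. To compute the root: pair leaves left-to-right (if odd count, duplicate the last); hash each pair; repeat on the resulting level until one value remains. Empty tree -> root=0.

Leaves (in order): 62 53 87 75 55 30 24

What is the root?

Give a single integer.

Answer: 592

Derivation:
L0: [62, 53, 87, 75, 55, 30, 24]
L1: h(62,53)=(62*31+53)%997=978 h(87,75)=(87*31+75)%997=778 h(55,30)=(55*31+30)%997=738 h(24,24)=(24*31+24)%997=768 -> [978, 778, 738, 768]
L2: h(978,778)=(978*31+778)%997=189 h(738,768)=(738*31+768)%997=715 -> [189, 715]
L3: h(189,715)=(189*31+715)%997=592 -> [592]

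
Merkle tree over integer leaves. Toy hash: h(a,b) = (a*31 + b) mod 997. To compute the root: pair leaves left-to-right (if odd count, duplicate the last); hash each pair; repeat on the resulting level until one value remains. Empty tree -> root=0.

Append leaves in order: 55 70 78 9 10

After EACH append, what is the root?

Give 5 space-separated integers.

After append 55 (leaves=[55]):
  L0: [55]
  root=55
After append 70 (leaves=[55, 70]):
  L0: [55, 70]
  L1: h(55,70)=(55*31+70)%997=778 -> [778]
  root=778
After append 78 (leaves=[55, 70, 78]):
  L0: [55, 70, 78]
  L1: h(55,70)=(55*31+70)%997=778 h(78,78)=(78*31+78)%997=502 -> [778, 502]
  L2: h(778,502)=(778*31+502)%997=692 -> [692]
  root=692
After append 9 (leaves=[55, 70, 78, 9]):
  L0: [55, 70, 78, 9]
  L1: h(55,70)=(55*31+70)%997=778 h(78,9)=(78*31+9)%997=433 -> [778, 433]
  L2: h(778,433)=(778*31+433)%997=623 -> [623]
  root=623
After append 10 (leaves=[55, 70, 78, 9, 10]):
  L0: [55, 70, 78, 9, 10]
  L1: h(55,70)=(55*31+70)%997=778 h(78,9)=(78*31+9)%997=433 h(10,10)=(10*31+10)%997=320 -> [778, 433, 320]
  L2: h(778,433)=(778*31+433)%997=623 h(320,320)=(320*31+320)%997=270 -> [623, 270]
  L3: h(623,270)=(623*31+270)%997=640 -> [640]
  root=640

Answer: 55 778 692 623 640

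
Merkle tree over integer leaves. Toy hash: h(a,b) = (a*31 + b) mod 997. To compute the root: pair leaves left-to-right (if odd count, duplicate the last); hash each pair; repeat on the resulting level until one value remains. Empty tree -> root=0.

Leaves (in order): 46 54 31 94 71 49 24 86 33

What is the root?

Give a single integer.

Answer: 416

Derivation:
L0: [46, 54, 31, 94, 71, 49, 24, 86, 33]
L1: h(46,54)=(46*31+54)%997=483 h(31,94)=(31*31+94)%997=58 h(71,49)=(71*31+49)%997=256 h(24,86)=(24*31+86)%997=830 h(33,33)=(33*31+33)%997=59 -> [483, 58, 256, 830, 59]
L2: h(483,58)=(483*31+58)%997=76 h(256,830)=(256*31+830)%997=790 h(59,59)=(59*31+59)%997=891 -> [76, 790, 891]
L3: h(76,790)=(76*31+790)%997=155 h(891,891)=(891*31+891)%997=596 -> [155, 596]
L4: h(155,596)=(155*31+596)%997=416 -> [416]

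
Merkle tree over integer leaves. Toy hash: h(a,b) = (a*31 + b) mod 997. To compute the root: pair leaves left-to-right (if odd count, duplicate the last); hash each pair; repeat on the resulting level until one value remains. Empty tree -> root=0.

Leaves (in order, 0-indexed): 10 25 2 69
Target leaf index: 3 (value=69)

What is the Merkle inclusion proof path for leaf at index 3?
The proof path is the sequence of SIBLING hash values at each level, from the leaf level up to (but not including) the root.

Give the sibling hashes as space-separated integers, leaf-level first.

L0 (leaves): [10, 25, 2, 69], target index=3
L1: h(10,25)=(10*31+25)%997=335 [pair 0] h(2,69)=(2*31+69)%997=131 [pair 1] -> [335, 131]
  Sibling for proof at L0: 2
L2: h(335,131)=(335*31+131)%997=546 [pair 0] -> [546]
  Sibling for proof at L1: 335
Root: 546
Proof path (sibling hashes from leaf to root): [2, 335]

Answer: 2 335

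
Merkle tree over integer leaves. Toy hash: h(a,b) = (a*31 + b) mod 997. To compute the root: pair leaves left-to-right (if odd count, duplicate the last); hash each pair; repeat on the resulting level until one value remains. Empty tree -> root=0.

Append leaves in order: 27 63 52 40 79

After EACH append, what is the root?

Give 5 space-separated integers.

After append 27 (leaves=[27]):
  L0: [27]
  root=27
After append 63 (leaves=[27, 63]):
  L0: [27, 63]
  L1: h(27,63)=(27*31+63)%997=900 -> [900]
  root=900
After append 52 (leaves=[27, 63, 52]):
  L0: [27, 63, 52]
  L1: h(27,63)=(27*31+63)%997=900 h(52,52)=(52*31+52)%997=667 -> [900, 667]
  L2: h(900,667)=(900*31+667)%997=651 -> [651]
  root=651
After append 40 (leaves=[27, 63, 52, 40]):
  L0: [27, 63, 52, 40]
  L1: h(27,63)=(27*31+63)%997=900 h(52,40)=(52*31+40)%997=655 -> [900, 655]
  L2: h(900,655)=(900*31+655)%997=639 -> [639]
  root=639
After append 79 (leaves=[27, 63, 52, 40, 79]):
  L0: [27, 63, 52, 40, 79]
  L1: h(27,63)=(27*31+63)%997=900 h(52,40)=(52*31+40)%997=655 h(79,79)=(79*31+79)%997=534 -> [900, 655, 534]
  L2: h(900,655)=(900*31+655)%997=639 h(534,534)=(534*31+534)%997=139 -> [639, 139]
  L3: h(639,139)=(639*31+139)%997=8 -> [8]
  root=8

Answer: 27 900 651 639 8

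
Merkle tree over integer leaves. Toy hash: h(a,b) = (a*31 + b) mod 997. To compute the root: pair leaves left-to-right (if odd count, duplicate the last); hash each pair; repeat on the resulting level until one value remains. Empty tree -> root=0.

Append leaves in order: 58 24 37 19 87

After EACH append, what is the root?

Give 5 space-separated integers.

Answer: 58 825 837 819 819

Derivation:
After append 58 (leaves=[58]):
  L0: [58]
  root=58
After append 24 (leaves=[58, 24]):
  L0: [58, 24]
  L1: h(58,24)=(58*31+24)%997=825 -> [825]
  root=825
After append 37 (leaves=[58, 24, 37]):
  L0: [58, 24, 37]
  L1: h(58,24)=(58*31+24)%997=825 h(37,37)=(37*31+37)%997=187 -> [825, 187]
  L2: h(825,187)=(825*31+187)%997=837 -> [837]
  root=837
After append 19 (leaves=[58, 24, 37, 19]):
  L0: [58, 24, 37, 19]
  L1: h(58,24)=(58*31+24)%997=825 h(37,19)=(37*31+19)%997=169 -> [825, 169]
  L2: h(825,169)=(825*31+169)%997=819 -> [819]
  root=819
After append 87 (leaves=[58, 24, 37, 19, 87]):
  L0: [58, 24, 37, 19, 87]
  L1: h(58,24)=(58*31+24)%997=825 h(37,19)=(37*31+19)%997=169 h(87,87)=(87*31+87)%997=790 -> [825, 169, 790]
  L2: h(825,169)=(825*31+169)%997=819 h(790,790)=(790*31+790)%997=355 -> [819, 355]
  L3: h(819,355)=(819*31+355)%997=819 -> [819]
  root=819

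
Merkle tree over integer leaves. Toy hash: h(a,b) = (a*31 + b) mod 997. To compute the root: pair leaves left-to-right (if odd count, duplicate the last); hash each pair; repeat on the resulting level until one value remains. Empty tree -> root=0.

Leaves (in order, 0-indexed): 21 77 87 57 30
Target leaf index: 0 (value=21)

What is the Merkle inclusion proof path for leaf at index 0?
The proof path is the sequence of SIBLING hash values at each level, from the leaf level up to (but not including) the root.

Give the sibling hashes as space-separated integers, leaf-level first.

L0 (leaves): [21, 77, 87, 57, 30], target index=0
L1: h(21,77)=(21*31+77)%997=728 [pair 0] h(87,57)=(87*31+57)%997=760 [pair 1] h(30,30)=(30*31+30)%997=960 [pair 2] -> [728, 760, 960]
  Sibling for proof at L0: 77
L2: h(728,760)=(728*31+760)%997=397 [pair 0] h(960,960)=(960*31+960)%997=810 [pair 1] -> [397, 810]
  Sibling for proof at L1: 760
L3: h(397,810)=(397*31+810)%997=156 [pair 0] -> [156]
  Sibling for proof at L2: 810
Root: 156
Proof path (sibling hashes from leaf to root): [77, 760, 810]

Answer: 77 760 810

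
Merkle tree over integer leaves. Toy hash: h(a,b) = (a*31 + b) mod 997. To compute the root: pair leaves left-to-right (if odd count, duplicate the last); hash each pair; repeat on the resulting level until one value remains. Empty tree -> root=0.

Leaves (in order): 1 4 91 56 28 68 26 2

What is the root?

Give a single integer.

Answer: 105

Derivation:
L0: [1, 4, 91, 56, 28, 68, 26, 2]
L1: h(1,4)=(1*31+4)%997=35 h(91,56)=(91*31+56)%997=883 h(28,68)=(28*31+68)%997=936 h(26,2)=(26*31+2)%997=808 -> [35, 883, 936, 808]
L2: h(35,883)=(35*31+883)%997=971 h(936,808)=(936*31+808)%997=911 -> [971, 911]
L3: h(971,911)=(971*31+911)%997=105 -> [105]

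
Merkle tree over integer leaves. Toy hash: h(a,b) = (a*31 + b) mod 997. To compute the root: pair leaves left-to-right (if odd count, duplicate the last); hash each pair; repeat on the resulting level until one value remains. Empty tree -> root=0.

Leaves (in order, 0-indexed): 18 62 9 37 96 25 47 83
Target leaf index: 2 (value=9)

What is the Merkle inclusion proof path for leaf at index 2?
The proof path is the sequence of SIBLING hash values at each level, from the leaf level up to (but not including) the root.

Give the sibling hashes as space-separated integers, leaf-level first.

Answer: 37 620 853

Derivation:
L0 (leaves): [18, 62, 9, 37, 96, 25, 47, 83], target index=2
L1: h(18,62)=(18*31+62)%997=620 [pair 0] h(9,37)=(9*31+37)%997=316 [pair 1] h(96,25)=(96*31+25)%997=10 [pair 2] h(47,83)=(47*31+83)%997=543 [pair 3] -> [620, 316, 10, 543]
  Sibling for proof at L0: 37
L2: h(620,316)=(620*31+316)%997=593 [pair 0] h(10,543)=(10*31+543)%997=853 [pair 1] -> [593, 853]
  Sibling for proof at L1: 620
L3: h(593,853)=(593*31+853)%997=293 [pair 0] -> [293]
  Sibling for proof at L2: 853
Root: 293
Proof path (sibling hashes from leaf to root): [37, 620, 853]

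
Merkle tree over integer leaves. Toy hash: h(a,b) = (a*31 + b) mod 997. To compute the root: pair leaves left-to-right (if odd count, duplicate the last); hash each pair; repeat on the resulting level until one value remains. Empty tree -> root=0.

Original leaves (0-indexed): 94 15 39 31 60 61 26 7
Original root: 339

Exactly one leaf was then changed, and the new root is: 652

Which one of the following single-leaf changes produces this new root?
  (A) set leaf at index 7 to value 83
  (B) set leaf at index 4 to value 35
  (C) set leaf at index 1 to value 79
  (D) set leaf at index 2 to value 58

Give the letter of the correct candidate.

Original leaves: [94, 15, 39, 31, 60, 61, 26, 7]
Target new root: 652
Try each candidate change and compute the resulting root:
Candidate A: set leaf[7] = 83 -> leaves = [94, 15, 39, 31, 60, 61, 26, 83]
  L0: [94, 15, 39, 31, 60, 61, 26, 83]
  L1: h(94,15)=(94*31+15)%997=935 h(39,31)=(39*31+31)%997=243 h(60,61)=(60*31+61)%997=924 h(26,83)=(26*31+83)%997=889 -> [935, 243, 924, 889]
  L2: h(935,243)=(935*31+243)%997=315 h(924,889)=(924*31+889)%997=620 -> [315, 620]
  L3: h(315,620)=(315*31+620)%997=415 -> [415]
  root = 415 != target 652
Candidate B: set leaf[4] = 35 -> leaves = [94, 15, 39, 31, 35, 61, 26, 7]
  L0: [94, 15, 39, 31, 35, 61, 26, 7]
  L1: h(94,15)=(94*31+15)%997=935 h(39,31)=(39*31+31)%997=243 h(35,61)=(35*31+61)%997=149 h(26,7)=(26*31+7)%997=813 -> [935, 243, 149, 813]
  L2: h(935,243)=(935*31+243)%997=315 h(149,813)=(149*31+813)%997=447 -> [315, 447]
  L3: h(315,447)=(315*31+447)%997=242 -> [242]
  root = 242 != target 652
Candidate C: set leaf[1] = 79 -> leaves = [94, 79, 39, 31, 60, 61, 26, 7]
  L0: [94, 79, 39, 31, 60, 61, 26, 7]
  L1: h(94,79)=(94*31+79)%997=2 h(39,31)=(39*31+31)%997=243 h(60,61)=(60*31+61)%997=924 h(26,7)=(26*31+7)%997=813 -> [2, 243, 924, 813]
  L2: h(2,243)=(2*31+243)%997=305 h(924,813)=(924*31+813)%997=544 -> [305, 544]
  L3: h(305,544)=(305*31+544)%997=29 -> [29]
  root = 29 != target 652
Candidate D: set leaf[2] = 58 -> leaves = [94, 15, 58, 31, 60, 61, 26, 7]
  L0: [94, 15, 58, 31, 60, 61, 26, 7]
  L1: h(94,15)=(94*31+15)%997=935 h(58,31)=(58*31+31)%997=832 h(60,61)=(60*31+61)%997=924 h(26,7)=(26*31+7)%997=813 -> [935, 832, 924, 813]
  L2: h(935,832)=(935*31+832)%997=904 h(924,813)=(924*31+813)%997=544 -> [904, 544]
  L3: h(904,544)=(904*31+544)%997=652 -> [652]
  root = 652 == target 652  ** MATCH **
Candidate D produces the target root.

Answer: D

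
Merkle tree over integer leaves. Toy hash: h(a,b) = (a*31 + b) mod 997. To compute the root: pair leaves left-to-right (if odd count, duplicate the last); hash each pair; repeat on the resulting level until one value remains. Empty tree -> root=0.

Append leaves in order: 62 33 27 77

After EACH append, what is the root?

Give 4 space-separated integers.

Answer: 62 958 652 702

Derivation:
After append 62 (leaves=[62]):
  L0: [62]
  root=62
After append 33 (leaves=[62, 33]):
  L0: [62, 33]
  L1: h(62,33)=(62*31+33)%997=958 -> [958]
  root=958
After append 27 (leaves=[62, 33, 27]):
  L0: [62, 33, 27]
  L1: h(62,33)=(62*31+33)%997=958 h(27,27)=(27*31+27)%997=864 -> [958, 864]
  L2: h(958,864)=(958*31+864)%997=652 -> [652]
  root=652
After append 77 (leaves=[62, 33, 27, 77]):
  L0: [62, 33, 27, 77]
  L1: h(62,33)=(62*31+33)%997=958 h(27,77)=(27*31+77)%997=914 -> [958, 914]
  L2: h(958,914)=(958*31+914)%997=702 -> [702]
  root=702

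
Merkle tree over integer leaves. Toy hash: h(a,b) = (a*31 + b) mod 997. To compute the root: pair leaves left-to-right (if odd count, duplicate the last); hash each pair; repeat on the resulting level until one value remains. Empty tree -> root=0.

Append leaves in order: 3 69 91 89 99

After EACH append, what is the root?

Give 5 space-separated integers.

Answer: 3 162 955 953 312

Derivation:
After append 3 (leaves=[3]):
  L0: [3]
  root=3
After append 69 (leaves=[3, 69]):
  L0: [3, 69]
  L1: h(3,69)=(3*31+69)%997=162 -> [162]
  root=162
After append 91 (leaves=[3, 69, 91]):
  L0: [3, 69, 91]
  L1: h(3,69)=(3*31+69)%997=162 h(91,91)=(91*31+91)%997=918 -> [162, 918]
  L2: h(162,918)=(162*31+918)%997=955 -> [955]
  root=955
After append 89 (leaves=[3, 69, 91, 89]):
  L0: [3, 69, 91, 89]
  L1: h(3,69)=(3*31+69)%997=162 h(91,89)=(91*31+89)%997=916 -> [162, 916]
  L2: h(162,916)=(162*31+916)%997=953 -> [953]
  root=953
After append 99 (leaves=[3, 69, 91, 89, 99]):
  L0: [3, 69, 91, 89, 99]
  L1: h(3,69)=(3*31+69)%997=162 h(91,89)=(91*31+89)%997=916 h(99,99)=(99*31+99)%997=177 -> [162, 916, 177]
  L2: h(162,916)=(162*31+916)%997=953 h(177,177)=(177*31+177)%997=679 -> [953, 679]
  L3: h(953,679)=(953*31+679)%997=312 -> [312]
  root=312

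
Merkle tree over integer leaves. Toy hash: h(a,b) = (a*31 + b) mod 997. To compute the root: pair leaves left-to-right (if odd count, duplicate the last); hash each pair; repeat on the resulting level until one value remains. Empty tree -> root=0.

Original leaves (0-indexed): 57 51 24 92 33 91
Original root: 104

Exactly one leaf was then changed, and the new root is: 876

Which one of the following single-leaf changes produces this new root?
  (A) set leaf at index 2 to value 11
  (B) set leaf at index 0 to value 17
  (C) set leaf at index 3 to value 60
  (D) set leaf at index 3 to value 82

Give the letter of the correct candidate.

Answer: B

Derivation:
Original leaves: [57, 51, 24, 92, 33, 91]
Target new root: 876
Try each candidate change and compute the resulting root:
Candidate A: set leaf[2] = 11 -> leaves = [57, 51, 11, 92, 33, 91]
  L0: [57, 51, 11, 92, 33, 91]
  L1: h(57,51)=(57*31+51)%997=821 h(11,92)=(11*31+92)%997=433 h(33,91)=(33*31+91)%997=117 -> [821, 433, 117]
  L2: h(821,433)=(821*31+433)%997=959 h(117,117)=(117*31+117)%997=753 -> [959, 753]
  L3: h(959,753)=(959*31+753)%997=572 -> [572]
  root = 572 != target 876
Candidate B: set leaf[0] = 17 -> leaves = [17, 51, 24, 92, 33, 91]
  L0: [17, 51, 24, 92, 33, 91]
  L1: h(17,51)=(17*31+51)%997=578 h(24,92)=(24*31+92)%997=836 h(33,91)=(33*31+91)%997=117 -> [578, 836, 117]
  L2: h(578,836)=(578*31+836)%997=808 h(117,117)=(117*31+117)%997=753 -> [808, 753]
  L3: h(808,753)=(808*31+753)%997=876 -> [876]
  root = 876 == target 876  ** MATCH **
Candidate C: set leaf[3] = 60 -> leaves = [57, 51, 24, 60, 33, 91]
  L0: [57, 51, 24, 60, 33, 91]
  L1: h(57,51)=(57*31+51)%997=821 h(24,60)=(24*31+60)%997=804 h(33,91)=(33*31+91)%997=117 -> [821, 804, 117]
  L2: h(821,804)=(821*31+804)%997=333 h(117,117)=(117*31+117)%997=753 -> [333, 753]
  L3: h(333,753)=(333*31+753)%997=109 -> [109]
  root = 109 != target 876
Candidate D: set leaf[3] = 82 -> leaves = [57, 51, 24, 82, 33, 91]
  L0: [57, 51, 24, 82, 33, 91]
  L1: h(57,51)=(57*31+51)%997=821 h(24,82)=(24*31+82)%997=826 h(33,91)=(33*31+91)%997=117 -> [821, 826, 117]
  L2: h(821,826)=(821*31+826)%997=355 h(117,117)=(117*31+117)%997=753 -> [355, 753]
  L3: h(355,753)=(355*31+753)%997=791 -> [791]
  root = 791 != target 876
Candidate B produces the target root.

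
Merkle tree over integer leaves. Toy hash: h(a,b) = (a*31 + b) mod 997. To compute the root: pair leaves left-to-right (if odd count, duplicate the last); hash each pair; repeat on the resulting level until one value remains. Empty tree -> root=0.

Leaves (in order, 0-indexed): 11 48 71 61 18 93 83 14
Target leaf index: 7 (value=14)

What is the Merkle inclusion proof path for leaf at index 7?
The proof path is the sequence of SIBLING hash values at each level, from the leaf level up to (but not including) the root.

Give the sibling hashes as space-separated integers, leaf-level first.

L0 (leaves): [11, 48, 71, 61, 18, 93, 83, 14], target index=7
L1: h(11,48)=(11*31+48)%997=389 [pair 0] h(71,61)=(71*31+61)%997=268 [pair 1] h(18,93)=(18*31+93)%997=651 [pair 2] h(83,14)=(83*31+14)%997=593 [pair 3] -> [389, 268, 651, 593]
  Sibling for proof at L0: 83
L2: h(389,268)=(389*31+268)%997=363 [pair 0] h(651,593)=(651*31+593)%997=834 [pair 1] -> [363, 834]
  Sibling for proof at L1: 651
L3: h(363,834)=(363*31+834)%997=123 [pair 0] -> [123]
  Sibling for proof at L2: 363
Root: 123
Proof path (sibling hashes from leaf to root): [83, 651, 363]

Answer: 83 651 363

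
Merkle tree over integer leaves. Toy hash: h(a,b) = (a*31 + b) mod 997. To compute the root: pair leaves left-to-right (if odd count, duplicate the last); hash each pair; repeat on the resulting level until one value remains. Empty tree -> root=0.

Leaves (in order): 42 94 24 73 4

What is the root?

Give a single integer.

Answer: 104

Derivation:
L0: [42, 94, 24, 73, 4]
L1: h(42,94)=(42*31+94)%997=399 h(24,73)=(24*31+73)%997=817 h(4,4)=(4*31+4)%997=128 -> [399, 817, 128]
L2: h(399,817)=(399*31+817)%997=225 h(128,128)=(128*31+128)%997=108 -> [225, 108]
L3: h(225,108)=(225*31+108)%997=104 -> [104]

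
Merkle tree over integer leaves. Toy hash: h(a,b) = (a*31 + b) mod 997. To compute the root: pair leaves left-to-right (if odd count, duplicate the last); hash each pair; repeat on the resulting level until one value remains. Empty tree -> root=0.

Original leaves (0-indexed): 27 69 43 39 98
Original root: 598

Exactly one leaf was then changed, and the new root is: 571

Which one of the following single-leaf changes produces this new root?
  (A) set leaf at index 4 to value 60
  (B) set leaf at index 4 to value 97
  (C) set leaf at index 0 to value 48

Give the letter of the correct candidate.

Original leaves: [27, 69, 43, 39, 98]
Target new root: 571
Try each candidate change and compute the resulting root:
Candidate A: set leaf[4] = 60 -> leaves = [27, 69, 43, 39, 60]
  L0: [27, 69, 43, 39, 60]
  L1: h(27,69)=(27*31+69)%997=906 h(43,39)=(43*31+39)%997=375 h(60,60)=(60*31+60)%997=923 -> [906, 375, 923]
  L2: h(906,375)=(906*31+375)%997=545 h(923,923)=(923*31+923)%997=623 -> [545, 623]
  L3: h(545,623)=(545*31+623)%997=569 -> [569]
  root = 569 != target 571
Candidate B: set leaf[4] = 97 -> leaves = [27, 69, 43, 39, 97]
  L0: [27, 69, 43, 39, 97]
  L1: h(27,69)=(27*31+69)%997=906 h(43,39)=(43*31+39)%997=375 h(97,97)=(97*31+97)%997=113 -> [906, 375, 113]
  L2: h(906,375)=(906*31+375)%997=545 h(113,113)=(113*31+113)%997=625 -> [545, 625]
  L3: h(545,625)=(545*31+625)%997=571 -> [571]
  root = 571 == target 571  ** MATCH **
Candidate C: set leaf[0] = 48 -> leaves = [48, 69, 43, 39, 98]
  L0: [48, 69, 43, 39, 98]
  L1: h(48,69)=(48*31+69)%997=560 h(43,39)=(43*31+39)%997=375 h(98,98)=(98*31+98)%997=145 -> [560, 375, 145]
  L2: h(560,375)=(560*31+375)%997=786 h(145,145)=(145*31+145)%997=652 -> [786, 652]
  L3: h(786,652)=(786*31+652)%997=93 -> [93]
  root = 93 != target 571
Candidate B produces the target root.

Answer: B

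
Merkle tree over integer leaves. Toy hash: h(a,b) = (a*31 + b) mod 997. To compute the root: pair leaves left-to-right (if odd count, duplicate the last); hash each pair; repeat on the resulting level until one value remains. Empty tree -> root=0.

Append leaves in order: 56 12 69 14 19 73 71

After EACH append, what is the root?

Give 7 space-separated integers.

Answer: 56 751 564 509 340 74 687

Derivation:
After append 56 (leaves=[56]):
  L0: [56]
  root=56
After append 12 (leaves=[56, 12]):
  L0: [56, 12]
  L1: h(56,12)=(56*31+12)%997=751 -> [751]
  root=751
After append 69 (leaves=[56, 12, 69]):
  L0: [56, 12, 69]
  L1: h(56,12)=(56*31+12)%997=751 h(69,69)=(69*31+69)%997=214 -> [751, 214]
  L2: h(751,214)=(751*31+214)%997=564 -> [564]
  root=564
After append 14 (leaves=[56, 12, 69, 14]):
  L0: [56, 12, 69, 14]
  L1: h(56,12)=(56*31+12)%997=751 h(69,14)=(69*31+14)%997=159 -> [751, 159]
  L2: h(751,159)=(751*31+159)%997=509 -> [509]
  root=509
After append 19 (leaves=[56, 12, 69, 14, 19]):
  L0: [56, 12, 69, 14, 19]
  L1: h(56,12)=(56*31+12)%997=751 h(69,14)=(69*31+14)%997=159 h(19,19)=(19*31+19)%997=608 -> [751, 159, 608]
  L2: h(751,159)=(751*31+159)%997=509 h(608,608)=(608*31+608)%997=513 -> [509, 513]
  L3: h(509,513)=(509*31+513)%997=340 -> [340]
  root=340
After append 73 (leaves=[56, 12, 69, 14, 19, 73]):
  L0: [56, 12, 69, 14, 19, 73]
  L1: h(56,12)=(56*31+12)%997=751 h(69,14)=(69*31+14)%997=159 h(19,73)=(19*31+73)%997=662 -> [751, 159, 662]
  L2: h(751,159)=(751*31+159)%997=509 h(662,662)=(662*31+662)%997=247 -> [509, 247]
  L3: h(509,247)=(509*31+247)%997=74 -> [74]
  root=74
After append 71 (leaves=[56, 12, 69, 14, 19, 73, 71]):
  L0: [56, 12, 69, 14, 19, 73, 71]
  L1: h(56,12)=(56*31+12)%997=751 h(69,14)=(69*31+14)%997=159 h(19,73)=(19*31+73)%997=662 h(71,71)=(71*31+71)%997=278 -> [751, 159, 662, 278]
  L2: h(751,159)=(751*31+159)%997=509 h(662,278)=(662*31+278)%997=860 -> [509, 860]
  L3: h(509,860)=(509*31+860)%997=687 -> [687]
  root=687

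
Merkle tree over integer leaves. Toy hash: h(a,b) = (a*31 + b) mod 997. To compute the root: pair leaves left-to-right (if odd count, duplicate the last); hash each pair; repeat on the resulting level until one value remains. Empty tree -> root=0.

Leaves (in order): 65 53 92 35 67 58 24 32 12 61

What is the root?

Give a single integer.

L0: [65, 53, 92, 35, 67, 58, 24, 32, 12, 61]
L1: h(65,53)=(65*31+53)%997=74 h(92,35)=(92*31+35)%997=893 h(67,58)=(67*31+58)%997=141 h(24,32)=(24*31+32)%997=776 h(12,61)=(12*31+61)%997=433 -> [74, 893, 141, 776, 433]
L2: h(74,893)=(74*31+893)%997=196 h(141,776)=(141*31+776)%997=162 h(433,433)=(433*31+433)%997=895 -> [196, 162, 895]
L3: h(196,162)=(196*31+162)%997=256 h(895,895)=(895*31+895)%997=724 -> [256, 724]
L4: h(256,724)=(256*31+724)%997=684 -> [684]

Answer: 684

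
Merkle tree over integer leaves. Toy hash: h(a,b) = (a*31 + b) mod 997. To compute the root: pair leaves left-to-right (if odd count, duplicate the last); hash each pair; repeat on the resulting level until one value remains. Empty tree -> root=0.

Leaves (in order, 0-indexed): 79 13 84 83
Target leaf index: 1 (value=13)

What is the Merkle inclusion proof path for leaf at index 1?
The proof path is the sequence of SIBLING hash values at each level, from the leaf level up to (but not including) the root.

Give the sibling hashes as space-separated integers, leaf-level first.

Answer: 79 693

Derivation:
L0 (leaves): [79, 13, 84, 83], target index=1
L1: h(79,13)=(79*31+13)%997=468 [pair 0] h(84,83)=(84*31+83)%997=693 [pair 1] -> [468, 693]
  Sibling for proof at L0: 79
L2: h(468,693)=(468*31+693)%997=246 [pair 0] -> [246]
  Sibling for proof at L1: 693
Root: 246
Proof path (sibling hashes from leaf to root): [79, 693]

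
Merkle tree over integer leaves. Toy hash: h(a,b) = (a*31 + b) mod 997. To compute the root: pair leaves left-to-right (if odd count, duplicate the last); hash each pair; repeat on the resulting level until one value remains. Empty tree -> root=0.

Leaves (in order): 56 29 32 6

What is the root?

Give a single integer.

L0: [56, 29, 32, 6]
L1: h(56,29)=(56*31+29)%997=768 h(32,6)=(32*31+6)%997=1 -> [768, 1]
L2: h(768,1)=(768*31+1)%997=878 -> [878]

Answer: 878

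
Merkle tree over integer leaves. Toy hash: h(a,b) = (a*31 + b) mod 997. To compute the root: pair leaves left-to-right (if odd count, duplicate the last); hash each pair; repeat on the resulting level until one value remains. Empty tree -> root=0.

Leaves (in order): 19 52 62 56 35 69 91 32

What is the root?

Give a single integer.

Answer: 100

Derivation:
L0: [19, 52, 62, 56, 35, 69, 91, 32]
L1: h(19,52)=(19*31+52)%997=641 h(62,56)=(62*31+56)%997=981 h(35,69)=(35*31+69)%997=157 h(91,32)=(91*31+32)%997=859 -> [641, 981, 157, 859]
L2: h(641,981)=(641*31+981)%997=912 h(157,859)=(157*31+859)%997=741 -> [912, 741]
L3: h(912,741)=(912*31+741)%997=100 -> [100]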